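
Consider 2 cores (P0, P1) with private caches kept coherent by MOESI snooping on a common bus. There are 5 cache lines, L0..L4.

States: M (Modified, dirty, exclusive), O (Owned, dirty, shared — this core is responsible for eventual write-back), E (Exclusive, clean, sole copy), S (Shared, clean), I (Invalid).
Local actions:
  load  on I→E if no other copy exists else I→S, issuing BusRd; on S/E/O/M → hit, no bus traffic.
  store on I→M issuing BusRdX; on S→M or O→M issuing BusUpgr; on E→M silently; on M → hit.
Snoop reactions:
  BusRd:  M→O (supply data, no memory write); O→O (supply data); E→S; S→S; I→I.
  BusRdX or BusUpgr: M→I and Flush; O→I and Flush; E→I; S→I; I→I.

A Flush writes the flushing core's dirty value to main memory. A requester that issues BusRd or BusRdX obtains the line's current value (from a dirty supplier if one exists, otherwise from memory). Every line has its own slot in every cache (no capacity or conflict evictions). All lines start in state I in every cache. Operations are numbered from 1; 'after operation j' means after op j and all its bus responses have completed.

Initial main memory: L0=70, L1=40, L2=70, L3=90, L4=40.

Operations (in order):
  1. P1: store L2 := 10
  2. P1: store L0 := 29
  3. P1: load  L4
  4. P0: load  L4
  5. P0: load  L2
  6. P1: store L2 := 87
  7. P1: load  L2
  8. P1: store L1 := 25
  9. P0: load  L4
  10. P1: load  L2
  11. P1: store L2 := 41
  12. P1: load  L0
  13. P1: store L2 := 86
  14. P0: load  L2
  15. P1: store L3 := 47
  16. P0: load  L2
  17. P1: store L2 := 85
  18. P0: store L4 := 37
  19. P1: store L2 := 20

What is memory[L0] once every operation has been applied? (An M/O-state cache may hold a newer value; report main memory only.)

memory[L0] = 70

step 1: P1: store L2 := 10  ⟶  IM  (L2)  txn=BusRdX  M[L2]=70
step 2: P1: store L0 := 29  ⟶  IM  (L0)  txn=BusRdX  M[L0]=70
step 3: P1: load  L4  ⟶  IE  (L4)  txn=BusRd  M[L4]=40
step 4: P0: load  L4  ⟶  SS  (L4)  txn=BusRd  M[L4]=40
step 5: P0: load  L2  ⟶  SO  (L2)  txn=BusRd  M[L2]=70
step 6: P1: store L2 := 87  ⟶  IM  (L2)  txn=BusUpgr  M[L2]=70
step 7: P1: load  L2  ⟶  IM  (L2)  txn=∅  M[L2]=70
step 8: P1: store L1 := 25  ⟶  IM  (L1)  txn=BusRdX  M[L1]=40
step 9: P0: load  L4  ⟶  SS  (L4)  txn=∅  M[L4]=40
step 10: P1: load  L2  ⟶  IM  (L2)  txn=∅  M[L2]=70
step 11: P1: store L2 := 41  ⟶  IM  (L2)  txn=∅  M[L2]=70
step 12: P1: load  L0  ⟶  IM  (L0)  txn=∅  M[L0]=70
step 13: P1: store L2 := 86  ⟶  IM  (L2)  txn=∅  M[L2]=70
step 14: P0: load  L2  ⟶  SO  (L2)  txn=BusRd  M[L2]=70
step 15: P1: store L3 := 47  ⟶  IM  (L3)  txn=BusRdX  M[L3]=90
step 16: P0: load  L2  ⟶  SO  (L2)  txn=∅  M[L2]=70
step 17: P1: store L2 := 85  ⟶  IM  (L2)  txn=BusUpgr  M[L2]=70
step 18: P0: store L4 := 37  ⟶  MI  (L4)  txn=BusUpgr  M[L4]=40
step 19: P1: store L2 := 20  ⟶  IM  (L2)  txn=∅  M[L2]=70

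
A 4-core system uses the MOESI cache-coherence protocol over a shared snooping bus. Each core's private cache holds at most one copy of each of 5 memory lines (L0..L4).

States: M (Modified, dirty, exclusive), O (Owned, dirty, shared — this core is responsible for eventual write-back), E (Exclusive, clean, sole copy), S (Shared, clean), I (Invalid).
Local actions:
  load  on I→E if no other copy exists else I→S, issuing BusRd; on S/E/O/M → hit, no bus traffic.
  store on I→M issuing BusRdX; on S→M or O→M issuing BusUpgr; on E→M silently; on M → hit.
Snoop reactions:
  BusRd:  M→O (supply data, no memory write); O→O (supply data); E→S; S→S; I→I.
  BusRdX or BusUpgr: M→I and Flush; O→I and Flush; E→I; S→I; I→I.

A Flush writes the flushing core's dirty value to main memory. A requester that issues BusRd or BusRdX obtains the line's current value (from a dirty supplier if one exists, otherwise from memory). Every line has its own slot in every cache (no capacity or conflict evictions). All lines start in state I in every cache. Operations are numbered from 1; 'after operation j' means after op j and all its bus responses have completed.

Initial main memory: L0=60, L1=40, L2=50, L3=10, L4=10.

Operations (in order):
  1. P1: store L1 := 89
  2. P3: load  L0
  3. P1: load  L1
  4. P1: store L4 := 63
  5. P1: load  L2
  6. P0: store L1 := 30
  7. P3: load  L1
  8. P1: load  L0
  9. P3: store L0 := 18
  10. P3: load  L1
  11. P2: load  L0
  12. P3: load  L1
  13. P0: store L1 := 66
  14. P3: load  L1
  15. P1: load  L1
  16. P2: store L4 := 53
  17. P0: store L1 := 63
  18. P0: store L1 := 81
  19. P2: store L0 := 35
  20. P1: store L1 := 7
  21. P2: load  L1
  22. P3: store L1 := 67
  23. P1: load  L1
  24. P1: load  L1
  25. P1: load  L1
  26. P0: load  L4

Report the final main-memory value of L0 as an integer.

memory[L0] = 18

step 1: P1: store L1 := 89  ⟶  IMII  (L1)  txn=BusRdX  M[L1]=40
step 2: P3: load  L0  ⟶  IIIE  (L0)  txn=BusRd  M[L0]=60
step 3: P1: load  L1  ⟶  IMII  (L1)  txn=∅  M[L1]=40
step 4: P1: store L4 := 63  ⟶  IMII  (L4)  txn=BusRdX  M[L4]=10
step 5: P1: load  L2  ⟶  IEII  (L2)  txn=BusRd  M[L2]=50
step 6: P0: store L1 := 30  ⟶  MIII  (L1)  txn=BusRdX+Flush  M[L1]=89
step 7: P3: load  L1  ⟶  OIIS  (L1)  txn=BusRd  M[L1]=89
step 8: P1: load  L0  ⟶  ISIS  (L0)  txn=BusRd  M[L0]=60
step 9: P3: store L0 := 18  ⟶  IIIM  (L0)  txn=BusUpgr  M[L0]=60
step 10: P3: load  L1  ⟶  OIIS  (L1)  txn=∅  M[L1]=89
step 11: P2: load  L0  ⟶  IISO  (L0)  txn=BusRd  M[L0]=60
step 12: P3: load  L1  ⟶  OIIS  (L1)  txn=∅  M[L1]=89
step 13: P0: store L1 := 66  ⟶  MIII  (L1)  txn=BusUpgr  M[L1]=89
step 14: P3: load  L1  ⟶  OIIS  (L1)  txn=BusRd  M[L1]=89
step 15: P1: load  L1  ⟶  OSIS  (L1)  txn=BusRd  M[L1]=89
step 16: P2: store L4 := 53  ⟶  IIMI  (L4)  txn=BusRdX+Flush  M[L4]=63
step 17: P0: store L1 := 63  ⟶  MIII  (L1)  txn=BusUpgr  M[L1]=89
step 18: P0: store L1 := 81  ⟶  MIII  (L1)  txn=∅  M[L1]=89
step 19: P2: store L0 := 35  ⟶  IIMI  (L0)  txn=BusUpgr+Flush  M[L0]=18
step 20: P1: store L1 := 7  ⟶  IMII  (L1)  txn=BusRdX+Flush  M[L1]=81
step 21: P2: load  L1  ⟶  IOSI  (L1)  txn=BusRd  M[L1]=81
step 22: P3: store L1 := 67  ⟶  IIIM  (L1)  txn=BusRdX+Flush  M[L1]=7
step 23: P1: load  L1  ⟶  ISIO  (L1)  txn=BusRd  M[L1]=7
step 24: P1: load  L1  ⟶  ISIO  (L1)  txn=∅  M[L1]=7
step 25: P1: load  L1  ⟶  ISIO  (L1)  txn=∅  M[L1]=7
step 26: P0: load  L4  ⟶  SIOI  (L4)  txn=BusRd  M[L4]=63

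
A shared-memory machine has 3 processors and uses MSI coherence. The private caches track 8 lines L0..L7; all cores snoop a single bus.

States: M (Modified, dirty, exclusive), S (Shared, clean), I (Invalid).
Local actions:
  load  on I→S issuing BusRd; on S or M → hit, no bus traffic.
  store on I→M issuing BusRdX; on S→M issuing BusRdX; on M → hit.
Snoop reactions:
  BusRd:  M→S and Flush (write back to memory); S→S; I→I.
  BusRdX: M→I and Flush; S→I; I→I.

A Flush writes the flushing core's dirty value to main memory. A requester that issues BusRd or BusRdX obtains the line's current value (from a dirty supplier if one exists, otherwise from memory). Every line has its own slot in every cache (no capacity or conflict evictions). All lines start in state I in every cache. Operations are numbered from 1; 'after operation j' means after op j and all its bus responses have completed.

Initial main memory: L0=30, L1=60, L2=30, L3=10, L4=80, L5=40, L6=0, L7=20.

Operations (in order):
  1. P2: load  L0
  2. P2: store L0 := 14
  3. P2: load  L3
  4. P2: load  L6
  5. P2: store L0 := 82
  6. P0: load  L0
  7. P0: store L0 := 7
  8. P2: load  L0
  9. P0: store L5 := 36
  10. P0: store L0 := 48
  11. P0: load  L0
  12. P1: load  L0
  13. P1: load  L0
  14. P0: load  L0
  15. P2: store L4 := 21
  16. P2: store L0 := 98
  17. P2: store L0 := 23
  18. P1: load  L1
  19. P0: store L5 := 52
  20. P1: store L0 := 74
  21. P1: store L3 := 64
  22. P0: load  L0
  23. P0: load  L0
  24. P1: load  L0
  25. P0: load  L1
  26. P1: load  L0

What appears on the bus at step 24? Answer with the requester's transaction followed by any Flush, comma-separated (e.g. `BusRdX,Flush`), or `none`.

bus = none

[1] P2: load  L0 | P0:I, P1:I, P2:S(30) | bus: BusRd
[2] P2: store L0 := 14 | P0:I, P1:I, P2:M(14) | bus: BusRdX
[3] P2: load  L3 | P0:I, P1:I, P2:S(10) | bus: BusRd
[4] P2: load  L6 | P0:I, P1:I, P2:S(0) | bus: BusRd
[5] P2: store L0 := 82 | P0:I, P1:I, P2:M(82) | bus: none
[6] P0: load  L0 | P0:S(82), P1:I, P2:S(82) | bus: BusRd,Flush
[7] P0: store L0 := 7 | P0:M(7), P1:I, P2:I | bus: BusRdX
[8] P2: load  L0 | P0:S(7), P1:I, P2:S(7) | bus: BusRd,Flush
[9] P0: store L5 := 36 | P0:M(36), P1:I, P2:I | bus: BusRdX
[10] P0: store L0 := 48 | P0:M(48), P1:I, P2:I | bus: BusRdX
[11] P0: load  L0 | P0:M(48), P1:I, P2:I | bus: none
[12] P1: load  L0 | P0:S(48), P1:S(48), P2:I | bus: BusRd,Flush
[13] P1: load  L0 | P0:S(48), P1:S(48), P2:I | bus: none
[14] P0: load  L0 | P0:S(48), P1:S(48), P2:I | bus: none
[15] P2: store L4 := 21 | P0:I, P1:I, P2:M(21) | bus: BusRdX
[16] P2: store L0 := 98 | P0:I, P1:I, P2:M(98) | bus: BusRdX
[17] P2: store L0 := 23 | P0:I, P1:I, P2:M(23) | bus: none
[18] P1: load  L1 | P0:I, P1:S(60), P2:I | bus: BusRd
[19] P0: store L5 := 52 | P0:M(52), P1:I, P2:I | bus: none
[20] P1: store L0 := 74 | P0:I, P1:M(74), P2:I | bus: BusRdX,Flush
[21] P1: store L3 := 64 | P0:I, P1:M(64), P2:I | bus: BusRdX
[22] P0: load  L0 | P0:S(74), P1:S(74), P2:I | bus: BusRd,Flush
[23] P0: load  L0 | P0:S(74), P1:S(74), P2:I | bus: none
[24] P1: load  L0 | P0:S(74), P1:S(74), P2:I | bus: none
[25] P0: load  L1 | P0:S(60), P1:S(60), P2:I | bus: BusRd
[26] P1: load  L0 | P0:S(74), P1:S(74), P2:I | bus: none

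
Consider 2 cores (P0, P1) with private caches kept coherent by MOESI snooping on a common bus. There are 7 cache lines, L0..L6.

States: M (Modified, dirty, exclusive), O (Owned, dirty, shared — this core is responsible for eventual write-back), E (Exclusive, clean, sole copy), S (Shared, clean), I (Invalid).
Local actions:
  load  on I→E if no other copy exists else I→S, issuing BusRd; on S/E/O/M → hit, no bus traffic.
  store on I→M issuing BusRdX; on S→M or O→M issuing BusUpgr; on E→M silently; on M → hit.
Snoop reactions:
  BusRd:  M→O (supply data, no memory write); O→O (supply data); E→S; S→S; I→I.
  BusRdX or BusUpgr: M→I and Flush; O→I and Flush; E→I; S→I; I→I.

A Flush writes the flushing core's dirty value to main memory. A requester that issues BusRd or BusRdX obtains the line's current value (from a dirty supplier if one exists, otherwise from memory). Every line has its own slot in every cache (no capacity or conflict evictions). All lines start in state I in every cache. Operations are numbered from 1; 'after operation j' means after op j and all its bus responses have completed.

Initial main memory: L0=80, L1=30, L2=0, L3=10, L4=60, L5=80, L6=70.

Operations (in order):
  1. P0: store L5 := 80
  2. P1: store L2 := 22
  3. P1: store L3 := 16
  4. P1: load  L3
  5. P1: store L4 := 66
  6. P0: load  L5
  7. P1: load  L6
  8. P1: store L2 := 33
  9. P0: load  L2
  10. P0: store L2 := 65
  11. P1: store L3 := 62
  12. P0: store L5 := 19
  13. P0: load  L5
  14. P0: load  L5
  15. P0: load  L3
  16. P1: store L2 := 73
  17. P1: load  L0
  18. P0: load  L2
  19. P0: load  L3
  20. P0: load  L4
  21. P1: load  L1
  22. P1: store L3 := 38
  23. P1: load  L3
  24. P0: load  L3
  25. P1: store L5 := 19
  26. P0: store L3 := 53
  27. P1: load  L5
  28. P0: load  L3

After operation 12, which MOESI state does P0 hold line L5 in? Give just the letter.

state = M

step 1: P0: store L5 := 80  ⟶  MI  (L5)  txn=BusRdX  M[L5]=80
step 2: P1: store L2 := 22  ⟶  IM  (L2)  txn=BusRdX  M[L2]=0
step 3: P1: store L3 := 16  ⟶  IM  (L3)  txn=BusRdX  M[L3]=10
step 4: P1: load  L3  ⟶  IM  (L3)  txn=∅  M[L3]=10
step 5: P1: store L4 := 66  ⟶  IM  (L4)  txn=BusRdX  M[L4]=60
step 6: P0: load  L5  ⟶  MI  (L5)  txn=∅  M[L5]=80
step 7: P1: load  L6  ⟶  IE  (L6)  txn=BusRd  M[L6]=70
step 8: P1: store L2 := 33  ⟶  IM  (L2)  txn=∅  M[L2]=0
step 9: P0: load  L2  ⟶  SO  (L2)  txn=BusRd  M[L2]=0
step 10: P0: store L2 := 65  ⟶  MI  (L2)  txn=BusUpgr+Flush  M[L2]=33
step 11: P1: store L3 := 62  ⟶  IM  (L3)  txn=∅  M[L3]=10
step 12: P0: store L5 := 19  ⟶  MI  (L5)  txn=∅  M[L5]=80
step 13: P0: load  L5  ⟶  MI  (L5)  txn=∅  M[L5]=80
step 14: P0: load  L5  ⟶  MI  (L5)  txn=∅  M[L5]=80
step 15: P0: load  L3  ⟶  SO  (L3)  txn=BusRd  M[L3]=10
step 16: P1: store L2 := 73  ⟶  IM  (L2)  txn=BusRdX+Flush  M[L2]=65
step 17: P1: load  L0  ⟶  IE  (L0)  txn=BusRd  M[L0]=80
step 18: P0: load  L2  ⟶  SO  (L2)  txn=BusRd  M[L2]=65
step 19: P0: load  L3  ⟶  SO  (L3)  txn=∅  M[L3]=10
step 20: P0: load  L4  ⟶  SO  (L4)  txn=BusRd  M[L4]=60
step 21: P1: load  L1  ⟶  IE  (L1)  txn=BusRd  M[L1]=30
step 22: P1: store L3 := 38  ⟶  IM  (L3)  txn=BusUpgr  M[L3]=10
step 23: P1: load  L3  ⟶  IM  (L3)  txn=∅  M[L3]=10
step 24: P0: load  L3  ⟶  SO  (L3)  txn=BusRd  M[L3]=10
step 25: P1: store L5 := 19  ⟶  IM  (L5)  txn=BusRdX+Flush  M[L5]=19
step 26: P0: store L3 := 53  ⟶  MI  (L3)  txn=BusUpgr+Flush  M[L3]=38
step 27: P1: load  L5  ⟶  IM  (L5)  txn=∅  M[L5]=19
step 28: P0: load  L3  ⟶  MI  (L3)  txn=∅  M[L3]=38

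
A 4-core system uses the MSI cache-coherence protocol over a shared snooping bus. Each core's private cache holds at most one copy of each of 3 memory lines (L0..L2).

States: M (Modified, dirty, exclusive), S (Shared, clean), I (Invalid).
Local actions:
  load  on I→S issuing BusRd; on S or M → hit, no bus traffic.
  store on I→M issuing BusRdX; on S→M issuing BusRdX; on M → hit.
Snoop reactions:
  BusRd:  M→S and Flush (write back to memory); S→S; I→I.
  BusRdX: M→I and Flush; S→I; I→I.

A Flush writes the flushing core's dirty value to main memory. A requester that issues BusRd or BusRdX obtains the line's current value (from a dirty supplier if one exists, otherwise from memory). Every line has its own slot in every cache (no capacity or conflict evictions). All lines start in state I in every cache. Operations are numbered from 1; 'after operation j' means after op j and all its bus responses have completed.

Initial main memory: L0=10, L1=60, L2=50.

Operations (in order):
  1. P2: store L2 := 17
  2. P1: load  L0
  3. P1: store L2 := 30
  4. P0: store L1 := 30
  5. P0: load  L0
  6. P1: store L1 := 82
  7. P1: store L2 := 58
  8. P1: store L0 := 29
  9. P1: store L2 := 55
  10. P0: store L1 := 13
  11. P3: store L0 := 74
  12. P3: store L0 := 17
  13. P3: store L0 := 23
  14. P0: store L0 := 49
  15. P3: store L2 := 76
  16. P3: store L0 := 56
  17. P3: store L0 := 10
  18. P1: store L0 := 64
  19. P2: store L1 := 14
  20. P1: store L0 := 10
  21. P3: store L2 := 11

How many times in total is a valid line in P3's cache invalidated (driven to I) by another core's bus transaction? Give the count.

  op1 P2: store L2 := 17 → I/I/M/I on L2; bus BusRdX; mem=50
  op2 P1: load  L0 → I/S/I/I on L0; bus BusRd; mem=10
  op3 P1: store L2 := 30 → I/M/I/I on L2; bus BusRdX Flush; mem=17
  op4 P0: store L1 := 30 → M/I/I/I on L1; bus BusRdX; mem=60
  op5 P0: load  L0 → S/S/I/I on L0; bus BusRd; mem=10
  op6 P1: store L1 := 82 → I/M/I/I on L1; bus BusRdX Flush; mem=30
  op7 P1: store L2 := 58 → I/M/I/I on L2; bus (none); mem=17
  op8 P1: store L0 := 29 → I/M/I/I on L0; bus BusRdX; mem=10
  op9 P1: store L2 := 55 → I/M/I/I on L2; bus (none); mem=17
  op10 P0: store L1 := 13 → M/I/I/I on L1; bus BusRdX Flush; mem=82
  op11 P3: store L0 := 74 → I/I/I/M on L0; bus BusRdX Flush; mem=29
  op12 P3: store L0 := 17 → I/I/I/M on L0; bus (none); mem=29
  op13 P3: store L0 := 23 → I/I/I/M on L0; bus (none); mem=29
  op14 P0: store L0 := 49 → M/I/I/I on L0; bus BusRdX Flush; mem=23
  op15 P3: store L2 := 76 → I/I/I/M on L2; bus BusRdX Flush; mem=55
  op16 P3: store L0 := 56 → I/I/I/M on L0; bus BusRdX Flush; mem=49
  op17 P3: store L0 := 10 → I/I/I/M on L0; bus (none); mem=49
  op18 P1: store L0 := 64 → I/M/I/I on L0; bus BusRdX Flush; mem=10
  op19 P2: store L1 := 14 → I/I/M/I on L1; bus BusRdX Flush; mem=13
  op20 P1: store L0 := 10 → I/M/I/I on L0; bus (none); mem=10
  op21 P3: store L2 := 11 → I/I/I/M on L2; bus (none); mem=55

invalidations = 2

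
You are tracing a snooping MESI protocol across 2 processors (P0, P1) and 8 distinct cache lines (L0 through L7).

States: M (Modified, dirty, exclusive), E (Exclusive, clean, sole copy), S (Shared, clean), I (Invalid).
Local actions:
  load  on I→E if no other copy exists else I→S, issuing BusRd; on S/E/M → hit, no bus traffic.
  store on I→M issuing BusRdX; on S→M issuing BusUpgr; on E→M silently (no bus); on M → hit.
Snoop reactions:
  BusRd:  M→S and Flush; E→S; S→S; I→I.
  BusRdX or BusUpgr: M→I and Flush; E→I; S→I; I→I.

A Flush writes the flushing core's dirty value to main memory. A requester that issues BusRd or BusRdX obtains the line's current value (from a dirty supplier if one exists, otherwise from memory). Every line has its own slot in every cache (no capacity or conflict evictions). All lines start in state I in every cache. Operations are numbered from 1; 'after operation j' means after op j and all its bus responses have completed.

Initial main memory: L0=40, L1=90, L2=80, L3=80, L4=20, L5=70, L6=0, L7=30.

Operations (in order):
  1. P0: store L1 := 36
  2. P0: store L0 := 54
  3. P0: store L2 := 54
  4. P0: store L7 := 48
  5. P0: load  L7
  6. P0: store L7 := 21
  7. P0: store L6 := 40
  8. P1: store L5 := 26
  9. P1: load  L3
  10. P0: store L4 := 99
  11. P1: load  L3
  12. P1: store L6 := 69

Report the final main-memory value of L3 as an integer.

1. P0: store L1 := 36  bus=[BusRdX]  L1: P0=M P1=I  mem[L1]=90
2. P0: store L0 := 54  bus=[BusRdX]  L0: P0=M P1=I  mem[L0]=40
3. P0: store L2 := 54  bus=[BusRdX]  L2: P0=M P1=I  mem[L2]=80
4. P0: store L7 := 48  bus=[BusRdX]  L7: P0=M P1=I  mem[L7]=30
5. P0: load  L7  bus=[-]  L7: P0=M P1=I  mem[L7]=30
6. P0: store L7 := 21  bus=[-]  L7: P0=M P1=I  mem[L7]=30
7. P0: store L6 := 40  bus=[BusRdX]  L6: P0=M P1=I  mem[L6]=0
8. P1: store L5 := 26  bus=[BusRdX]  L5: P0=I P1=M  mem[L5]=70
9. P1: load  L3  bus=[BusRd]  L3: P0=I P1=E  mem[L3]=80
10. P0: store L4 := 99  bus=[BusRdX]  L4: P0=M P1=I  mem[L4]=20
11. P1: load  L3  bus=[-]  L3: P0=I P1=E  mem[L3]=80
12. P1: store L6 := 69  bus=[BusRdX,Flush]  L6: P0=I P1=M  mem[L6]=40

memory[L3] = 80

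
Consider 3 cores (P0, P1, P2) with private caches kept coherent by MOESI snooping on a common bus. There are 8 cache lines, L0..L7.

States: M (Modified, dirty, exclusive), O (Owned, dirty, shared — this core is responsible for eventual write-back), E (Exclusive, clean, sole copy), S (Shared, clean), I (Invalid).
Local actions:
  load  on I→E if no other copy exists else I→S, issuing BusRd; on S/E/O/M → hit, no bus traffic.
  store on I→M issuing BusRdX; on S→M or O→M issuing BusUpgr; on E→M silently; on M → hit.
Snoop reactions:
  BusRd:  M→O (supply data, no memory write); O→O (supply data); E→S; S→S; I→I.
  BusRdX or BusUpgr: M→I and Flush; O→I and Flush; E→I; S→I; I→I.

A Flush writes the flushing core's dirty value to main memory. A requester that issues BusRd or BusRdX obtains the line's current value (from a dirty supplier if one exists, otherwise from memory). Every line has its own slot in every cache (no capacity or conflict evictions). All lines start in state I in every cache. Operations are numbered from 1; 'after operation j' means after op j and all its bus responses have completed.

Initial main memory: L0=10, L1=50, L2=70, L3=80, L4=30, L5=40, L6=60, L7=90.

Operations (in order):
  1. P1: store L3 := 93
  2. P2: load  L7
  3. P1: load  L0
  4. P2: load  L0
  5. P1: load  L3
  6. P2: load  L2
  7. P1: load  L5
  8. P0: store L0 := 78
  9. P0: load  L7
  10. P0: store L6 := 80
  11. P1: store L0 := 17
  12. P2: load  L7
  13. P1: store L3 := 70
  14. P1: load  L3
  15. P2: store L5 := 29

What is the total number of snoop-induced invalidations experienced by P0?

  op1 P1: store L3 := 93 → I/M/I on L3; bus BusRdX; mem=80
  op2 P2: load  L7 → I/I/E on L7; bus BusRd; mem=90
  op3 P1: load  L0 → I/E/I on L0; bus BusRd; mem=10
  op4 P2: load  L0 → I/S/S on L0; bus BusRd; mem=10
  op5 P1: load  L3 → I/M/I on L3; bus (none); mem=80
  op6 P2: load  L2 → I/I/E on L2; bus BusRd; mem=70
  op7 P1: load  L5 → I/E/I on L5; bus BusRd; mem=40
  op8 P0: store L0 := 78 → M/I/I on L0; bus BusRdX; mem=10
  op9 P0: load  L7 → S/I/S on L7; bus BusRd; mem=90
  op10 P0: store L6 := 80 → M/I/I on L6; bus BusRdX; mem=60
  op11 P1: store L0 := 17 → I/M/I on L0; bus BusRdX Flush; mem=78
  op12 P2: load  L7 → S/I/S on L7; bus (none); mem=90
  op13 P1: store L3 := 70 → I/M/I on L3; bus (none); mem=80
  op14 P1: load  L3 → I/M/I on L3; bus (none); mem=80
  op15 P2: store L5 := 29 → I/I/M on L5; bus BusRdX; mem=40

invalidations = 1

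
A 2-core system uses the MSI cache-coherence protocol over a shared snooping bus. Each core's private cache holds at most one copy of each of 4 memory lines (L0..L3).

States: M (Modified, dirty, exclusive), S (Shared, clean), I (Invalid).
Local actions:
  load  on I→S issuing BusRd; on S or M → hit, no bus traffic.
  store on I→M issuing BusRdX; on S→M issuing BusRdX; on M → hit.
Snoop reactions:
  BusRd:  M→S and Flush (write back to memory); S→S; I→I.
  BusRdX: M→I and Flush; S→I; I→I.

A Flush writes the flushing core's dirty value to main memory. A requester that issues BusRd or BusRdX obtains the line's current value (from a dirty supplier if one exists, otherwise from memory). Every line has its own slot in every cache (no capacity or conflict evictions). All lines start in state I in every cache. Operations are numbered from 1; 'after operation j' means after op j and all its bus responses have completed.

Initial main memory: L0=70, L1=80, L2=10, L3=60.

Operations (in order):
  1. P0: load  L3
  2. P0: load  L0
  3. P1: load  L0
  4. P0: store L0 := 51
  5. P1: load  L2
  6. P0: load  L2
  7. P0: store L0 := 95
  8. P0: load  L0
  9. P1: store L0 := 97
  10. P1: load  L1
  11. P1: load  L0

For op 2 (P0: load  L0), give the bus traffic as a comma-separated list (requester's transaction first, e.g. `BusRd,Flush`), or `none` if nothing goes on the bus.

  op1 P0: load  L3 → S/I on L3; bus BusRd; mem=60
  op2 P0: load  L0 → S/I on L0; bus BusRd; mem=70
  op3 P1: load  L0 → S/S on L0; bus BusRd; mem=70
  op4 P0: store L0 := 51 → M/I on L0; bus BusRdX; mem=70
  op5 P1: load  L2 → I/S on L2; bus BusRd; mem=10
  op6 P0: load  L2 → S/S on L2; bus BusRd; mem=10
  op7 P0: store L0 := 95 → M/I on L0; bus (none); mem=70
  op8 P0: load  L0 → M/I on L0; bus (none); mem=70
  op9 P1: store L0 := 97 → I/M on L0; bus BusRdX Flush; mem=95
  op10 P1: load  L1 → I/S on L1; bus BusRd; mem=80
  op11 P1: load  L0 → I/M on L0; bus (none); mem=95

bus = BusRd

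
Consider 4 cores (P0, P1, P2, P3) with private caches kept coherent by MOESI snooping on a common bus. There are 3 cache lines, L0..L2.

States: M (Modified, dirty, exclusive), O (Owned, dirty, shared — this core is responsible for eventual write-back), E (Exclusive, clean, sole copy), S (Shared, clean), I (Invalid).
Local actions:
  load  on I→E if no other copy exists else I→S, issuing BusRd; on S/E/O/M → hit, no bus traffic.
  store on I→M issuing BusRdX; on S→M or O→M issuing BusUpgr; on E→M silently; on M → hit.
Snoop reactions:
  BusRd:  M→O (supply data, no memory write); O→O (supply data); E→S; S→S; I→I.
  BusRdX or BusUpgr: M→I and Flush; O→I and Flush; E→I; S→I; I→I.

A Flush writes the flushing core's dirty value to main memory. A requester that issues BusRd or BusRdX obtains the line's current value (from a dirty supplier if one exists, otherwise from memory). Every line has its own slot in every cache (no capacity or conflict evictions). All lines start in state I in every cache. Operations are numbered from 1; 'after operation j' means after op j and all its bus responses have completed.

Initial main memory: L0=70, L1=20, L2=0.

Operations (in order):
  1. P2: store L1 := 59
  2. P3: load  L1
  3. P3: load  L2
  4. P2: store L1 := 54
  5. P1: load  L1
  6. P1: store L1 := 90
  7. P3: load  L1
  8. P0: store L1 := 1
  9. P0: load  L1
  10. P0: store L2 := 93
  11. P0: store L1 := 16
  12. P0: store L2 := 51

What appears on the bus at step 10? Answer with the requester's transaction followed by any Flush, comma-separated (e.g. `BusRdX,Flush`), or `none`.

bus = BusRdX

1. P2: store L1 := 59  bus=[BusRdX]  L1: P0=I P1=I P2=M P3=I  mem[L1]=20
2. P3: load  L1  bus=[BusRd]  L1: P0=I P1=I P2=O P3=S  mem[L1]=20
3. P3: load  L2  bus=[BusRd]  L2: P0=I P1=I P2=I P3=E  mem[L2]=0
4. P2: store L1 := 54  bus=[BusUpgr]  L1: P0=I P1=I P2=M P3=I  mem[L1]=20
5. P1: load  L1  bus=[BusRd]  L1: P0=I P1=S P2=O P3=I  mem[L1]=20
6. P1: store L1 := 90  bus=[BusUpgr,Flush]  L1: P0=I P1=M P2=I P3=I  mem[L1]=54
7. P3: load  L1  bus=[BusRd]  L1: P0=I P1=O P2=I P3=S  mem[L1]=54
8. P0: store L1 := 1  bus=[BusRdX,Flush]  L1: P0=M P1=I P2=I P3=I  mem[L1]=90
9. P0: load  L1  bus=[-]  L1: P0=M P1=I P2=I P3=I  mem[L1]=90
10. P0: store L2 := 93  bus=[BusRdX]  L2: P0=M P1=I P2=I P3=I  mem[L2]=0
11. P0: store L1 := 16  bus=[-]  L1: P0=M P1=I P2=I P3=I  mem[L1]=90
12. P0: store L2 := 51  bus=[-]  L2: P0=M P1=I P2=I P3=I  mem[L2]=0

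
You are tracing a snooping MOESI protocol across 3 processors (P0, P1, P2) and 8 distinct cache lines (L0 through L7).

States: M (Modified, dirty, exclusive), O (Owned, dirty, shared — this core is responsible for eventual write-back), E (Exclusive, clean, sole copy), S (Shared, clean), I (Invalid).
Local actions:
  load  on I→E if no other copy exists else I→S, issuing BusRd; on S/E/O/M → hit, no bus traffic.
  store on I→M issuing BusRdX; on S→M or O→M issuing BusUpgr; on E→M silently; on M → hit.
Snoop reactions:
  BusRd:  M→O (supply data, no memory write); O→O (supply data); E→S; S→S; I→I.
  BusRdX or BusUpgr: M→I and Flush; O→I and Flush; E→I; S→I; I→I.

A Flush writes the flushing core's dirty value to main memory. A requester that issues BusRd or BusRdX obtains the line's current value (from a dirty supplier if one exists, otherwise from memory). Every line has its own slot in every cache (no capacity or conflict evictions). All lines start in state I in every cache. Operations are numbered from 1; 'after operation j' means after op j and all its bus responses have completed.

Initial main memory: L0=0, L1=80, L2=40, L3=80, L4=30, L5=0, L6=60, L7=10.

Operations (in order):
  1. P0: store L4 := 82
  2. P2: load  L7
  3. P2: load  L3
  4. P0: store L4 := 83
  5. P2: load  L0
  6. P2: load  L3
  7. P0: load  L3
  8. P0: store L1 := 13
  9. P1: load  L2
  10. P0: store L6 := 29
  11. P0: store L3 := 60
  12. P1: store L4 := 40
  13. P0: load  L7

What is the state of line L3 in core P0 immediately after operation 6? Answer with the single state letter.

1. P0: store L4 := 82  bus=[BusRdX]  L4: P0=M P1=I P2=I  mem[L4]=30
2. P2: load  L7  bus=[BusRd]  L7: P0=I P1=I P2=E  mem[L7]=10
3. P2: load  L3  bus=[BusRd]  L3: P0=I P1=I P2=E  mem[L3]=80
4. P0: store L4 := 83  bus=[-]  L4: P0=M P1=I P2=I  mem[L4]=30
5. P2: load  L0  bus=[BusRd]  L0: P0=I P1=I P2=E  mem[L0]=0
6. P2: load  L3  bus=[-]  L3: P0=I P1=I P2=E  mem[L3]=80
7. P0: load  L3  bus=[BusRd]  L3: P0=S P1=I P2=S  mem[L3]=80
8. P0: store L1 := 13  bus=[BusRdX]  L1: P0=M P1=I P2=I  mem[L1]=80
9. P1: load  L2  bus=[BusRd]  L2: P0=I P1=E P2=I  mem[L2]=40
10. P0: store L6 := 29  bus=[BusRdX]  L6: P0=M P1=I P2=I  mem[L6]=60
11. P0: store L3 := 60  bus=[BusUpgr]  L3: P0=M P1=I P2=I  mem[L3]=80
12. P1: store L4 := 40  bus=[BusRdX,Flush]  L4: P0=I P1=M P2=I  mem[L4]=83
13. P0: load  L7  bus=[BusRd]  L7: P0=S P1=I P2=S  mem[L7]=10

state = I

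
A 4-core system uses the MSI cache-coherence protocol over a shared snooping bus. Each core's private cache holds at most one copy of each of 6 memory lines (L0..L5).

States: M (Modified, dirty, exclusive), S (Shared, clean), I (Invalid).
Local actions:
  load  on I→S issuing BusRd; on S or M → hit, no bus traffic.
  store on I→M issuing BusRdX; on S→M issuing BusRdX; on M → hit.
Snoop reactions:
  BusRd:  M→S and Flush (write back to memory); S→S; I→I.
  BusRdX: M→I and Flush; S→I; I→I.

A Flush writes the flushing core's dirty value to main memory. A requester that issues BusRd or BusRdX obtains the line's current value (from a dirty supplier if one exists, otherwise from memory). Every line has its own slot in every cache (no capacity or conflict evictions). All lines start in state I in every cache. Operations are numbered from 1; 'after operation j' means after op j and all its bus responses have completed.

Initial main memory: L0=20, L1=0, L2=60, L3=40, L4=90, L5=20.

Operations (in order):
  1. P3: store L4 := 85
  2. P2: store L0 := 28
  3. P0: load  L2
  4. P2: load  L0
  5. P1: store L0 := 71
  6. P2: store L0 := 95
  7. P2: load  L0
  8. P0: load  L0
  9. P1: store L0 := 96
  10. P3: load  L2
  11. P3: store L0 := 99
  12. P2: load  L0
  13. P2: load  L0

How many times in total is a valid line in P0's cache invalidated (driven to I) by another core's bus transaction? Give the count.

[1] P3: store L4 := 85 | P0:I, P1:I, P2:I, P3:M(85) | bus: BusRdX
[2] P2: store L0 := 28 | P0:I, P1:I, P2:M(28), P3:I | bus: BusRdX
[3] P0: load  L2 | P0:S(60), P1:I, P2:I, P3:I | bus: BusRd
[4] P2: load  L0 | P0:I, P1:I, P2:M(28), P3:I | bus: none
[5] P1: store L0 := 71 | P0:I, P1:M(71), P2:I, P3:I | bus: BusRdX,Flush
[6] P2: store L0 := 95 | P0:I, P1:I, P2:M(95), P3:I | bus: BusRdX,Flush
[7] P2: load  L0 | P0:I, P1:I, P2:M(95), P3:I | bus: none
[8] P0: load  L0 | P0:S(95), P1:I, P2:S(95), P3:I | bus: BusRd,Flush
[9] P1: store L0 := 96 | P0:I, P1:M(96), P2:I, P3:I | bus: BusRdX
[10] P3: load  L2 | P0:S(60), P1:I, P2:I, P3:S(60) | bus: BusRd
[11] P3: store L0 := 99 | P0:I, P1:I, P2:I, P3:M(99) | bus: BusRdX,Flush
[12] P2: load  L0 | P0:I, P1:I, P2:S(99), P3:S(99) | bus: BusRd,Flush
[13] P2: load  L0 | P0:I, P1:I, P2:S(99), P3:S(99) | bus: none

invalidations = 1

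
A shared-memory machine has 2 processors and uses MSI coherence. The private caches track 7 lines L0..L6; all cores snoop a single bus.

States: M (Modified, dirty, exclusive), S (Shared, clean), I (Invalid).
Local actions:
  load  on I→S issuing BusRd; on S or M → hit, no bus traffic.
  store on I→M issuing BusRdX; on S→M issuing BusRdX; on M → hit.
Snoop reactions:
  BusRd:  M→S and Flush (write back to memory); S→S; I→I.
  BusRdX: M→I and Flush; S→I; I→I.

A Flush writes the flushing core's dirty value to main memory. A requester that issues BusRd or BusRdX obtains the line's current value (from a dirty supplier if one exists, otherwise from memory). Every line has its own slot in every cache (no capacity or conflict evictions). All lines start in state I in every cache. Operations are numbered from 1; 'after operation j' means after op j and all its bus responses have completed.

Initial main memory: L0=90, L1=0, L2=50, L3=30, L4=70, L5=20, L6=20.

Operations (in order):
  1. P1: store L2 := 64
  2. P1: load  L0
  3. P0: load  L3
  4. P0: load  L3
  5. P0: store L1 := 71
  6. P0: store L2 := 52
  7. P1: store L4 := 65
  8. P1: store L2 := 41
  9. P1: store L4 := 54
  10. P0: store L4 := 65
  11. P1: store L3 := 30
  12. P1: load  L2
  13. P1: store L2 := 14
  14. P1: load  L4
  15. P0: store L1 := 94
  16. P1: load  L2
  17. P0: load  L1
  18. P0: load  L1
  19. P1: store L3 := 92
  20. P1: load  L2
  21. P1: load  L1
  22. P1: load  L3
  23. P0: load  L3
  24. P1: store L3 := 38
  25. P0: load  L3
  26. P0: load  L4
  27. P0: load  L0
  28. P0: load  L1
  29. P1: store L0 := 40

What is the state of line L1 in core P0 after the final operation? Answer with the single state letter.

1. P1: store L2 := 64  bus=[BusRdX]  L2: P0=I P1=M  mem[L2]=50
2. P1: load  L0  bus=[BusRd]  L0: P0=I P1=S  mem[L0]=90
3. P0: load  L3  bus=[BusRd]  L3: P0=S P1=I  mem[L3]=30
4. P0: load  L3  bus=[-]  L3: P0=S P1=I  mem[L3]=30
5. P0: store L1 := 71  bus=[BusRdX]  L1: P0=M P1=I  mem[L1]=0
6. P0: store L2 := 52  bus=[BusRdX,Flush]  L2: P0=M P1=I  mem[L2]=64
7. P1: store L4 := 65  bus=[BusRdX]  L4: P0=I P1=M  mem[L4]=70
8. P1: store L2 := 41  bus=[BusRdX,Flush]  L2: P0=I P1=M  mem[L2]=52
9. P1: store L4 := 54  bus=[-]  L4: P0=I P1=M  mem[L4]=70
10. P0: store L4 := 65  bus=[BusRdX,Flush]  L4: P0=M P1=I  mem[L4]=54
11. P1: store L3 := 30  bus=[BusRdX]  L3: P0=I P1=M  mem[L3]=30
12. P1: load  L2  bus=[-]  L2: P0=I P1=M  mem[L2]=52
13. P1: store L2 := 14  bus=[-]  L2: P0=I P1=M  mem[L2]=52
14. P1: load  L4  bus=[BusRd,Flush]  L4: P0=S P1=S  mem[L4]=65
15. P0: store L1 := 94  bus=[-]  L1: P0=M P1=I  mem[L1]=0
16. P1: load  L2  bus=[-]  L2: P0=I P1=M  mem[L2]=52
17. P0: load  L1  bus=[-]  L1: P0=M P1=I  mem[L1]=0
18. P0: load  L1  bus=[-]  L1: P0=M P1=I  mem[L1]=0
19. P1: store L3 := 92  bus=[-]  L3: P0=I P1=M  mem[L3]=30
20. P1: load  L2  bus=[-]  L2: P0=I P1=M  mem[L2]=52
21. P1: load  L1  bus=[BusRd,Flush]  L1: P0=S P1=S  mem[L1]=94
22. P1: load  L3  bus=[-]  L3: P0=I P1=M  mem[L3]=30
23. P0: load  L3  bus=[BusRd,Flush]  L3: P0=S P1=S  mem[L3]=92
24. P1: store L3 := 38  bus=[BusRdX]  L3: P0=I P1=M  mem[L3]=92
25. P0: load  L3  bus=[BusRd,Flush]  L3: P0=S P1=S  mem[L3]=38
26. P0: load  L4  bus=[-]  L4: P0=S P1=S  mem[L4]=65
27. P0: load  L0  bus=[BusRd]  L0: P0=S P1=S  mem[L0]=90
28. P0: load  L1  bus=[-]  L1: P0=S P1=S  mem[L1]=94
29. P1: store L0 := 40  bus=[BusRdX]  L0: P0=I P1=M  mem[L0]=90

state = S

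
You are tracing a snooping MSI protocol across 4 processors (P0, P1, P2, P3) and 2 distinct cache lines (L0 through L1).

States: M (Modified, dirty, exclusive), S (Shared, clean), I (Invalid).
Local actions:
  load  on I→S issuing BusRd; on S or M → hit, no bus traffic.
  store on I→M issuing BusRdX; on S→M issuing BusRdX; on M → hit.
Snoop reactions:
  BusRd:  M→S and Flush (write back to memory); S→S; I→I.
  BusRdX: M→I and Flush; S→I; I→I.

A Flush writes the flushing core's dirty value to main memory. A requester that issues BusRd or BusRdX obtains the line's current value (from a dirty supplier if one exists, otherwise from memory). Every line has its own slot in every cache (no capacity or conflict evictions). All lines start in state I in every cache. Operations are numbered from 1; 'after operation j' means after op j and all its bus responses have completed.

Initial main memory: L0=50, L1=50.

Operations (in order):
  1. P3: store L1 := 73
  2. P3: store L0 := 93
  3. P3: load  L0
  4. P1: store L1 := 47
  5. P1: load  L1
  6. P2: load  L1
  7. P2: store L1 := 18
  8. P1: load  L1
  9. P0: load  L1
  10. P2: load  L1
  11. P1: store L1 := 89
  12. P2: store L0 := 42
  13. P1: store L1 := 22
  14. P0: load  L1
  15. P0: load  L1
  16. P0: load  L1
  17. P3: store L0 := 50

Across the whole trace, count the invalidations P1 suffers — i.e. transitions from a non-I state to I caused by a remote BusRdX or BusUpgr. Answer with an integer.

invalidations = 1

1. P3: store L1 := 73  bus=[BusRdX]  L1: P0=I P1=I P2=I P3=M  mem[L1]=50
2. P3: store L0 := 93  bus=[BusRdX]  L0: P0=I P1=I P2=I P3=M  mem[L0]=50
3. P3: load  L0  bus=[-]  L0: P0=I P1=I P2=I P3=M  mem[L0]=50
4. P1: store L1 := 47  bus=[BusRdX,Flush]  L1: P0=I P1=M P2=I P3=I  mem[L1]=73
5. P1: load  L1  bus=[-]  L1: P0=I P1=M P2=I P3=I  mem[L1]=73
6. P2: load  L1  bus=[BusRd,Flush]  L1: P0=I P1=S P2=S P3=I  mem[L1]=47
7. P2: store L1 := 18  bus=[BusRdX]  L1: P0=I P1=I P2=M P3=I  mem[L1]=47
8. P1: load  L1  bus=[BusRd,Flush]  L1: P0=I P1=S P2=S P3=I  mem[L1]=18
9. P0: load  L1  bus=[BusRd]  L1: P0=S P1=S P2=S P3=I  mem[L1]=18
10. P2: load  L1  bus=[-]  L1: P0=S P1=S P2=S P3=I  mem[L1]=18
11. P1: store L1 := 89  bus=[BusRdX]  L1: P0=I P1=M P2=I P3=I  mem[L1]=18
12. P2: store L0 := 42  bus=[BusRdX,Flush]  L0: P0=I P1=I P2=M P3=I  mem[L0]=93
13. P1: store L1 := 22  bus=[-]  L1: P0=I P1=M P2=I P3=I  mem[L1]=18
14. P0: load  L1  bus=[BusRd,Flush]  L1: P0=S P1=S P2=I P3=I  mem[L1]=22
15. P0: load  L1  bus=[-]  L1: P0=S P1=S P2=I P3=I  mem[L1]=22
16. P0: load  L1  bus=[-]  L1: P0=S P1=S P2=I P3=I  mem[L1]=22
17. P3: store L0 := 50  bus=[BusRdX,Flush]  L0: P0=I P1=I P2=I P3=M  mem[L0]=42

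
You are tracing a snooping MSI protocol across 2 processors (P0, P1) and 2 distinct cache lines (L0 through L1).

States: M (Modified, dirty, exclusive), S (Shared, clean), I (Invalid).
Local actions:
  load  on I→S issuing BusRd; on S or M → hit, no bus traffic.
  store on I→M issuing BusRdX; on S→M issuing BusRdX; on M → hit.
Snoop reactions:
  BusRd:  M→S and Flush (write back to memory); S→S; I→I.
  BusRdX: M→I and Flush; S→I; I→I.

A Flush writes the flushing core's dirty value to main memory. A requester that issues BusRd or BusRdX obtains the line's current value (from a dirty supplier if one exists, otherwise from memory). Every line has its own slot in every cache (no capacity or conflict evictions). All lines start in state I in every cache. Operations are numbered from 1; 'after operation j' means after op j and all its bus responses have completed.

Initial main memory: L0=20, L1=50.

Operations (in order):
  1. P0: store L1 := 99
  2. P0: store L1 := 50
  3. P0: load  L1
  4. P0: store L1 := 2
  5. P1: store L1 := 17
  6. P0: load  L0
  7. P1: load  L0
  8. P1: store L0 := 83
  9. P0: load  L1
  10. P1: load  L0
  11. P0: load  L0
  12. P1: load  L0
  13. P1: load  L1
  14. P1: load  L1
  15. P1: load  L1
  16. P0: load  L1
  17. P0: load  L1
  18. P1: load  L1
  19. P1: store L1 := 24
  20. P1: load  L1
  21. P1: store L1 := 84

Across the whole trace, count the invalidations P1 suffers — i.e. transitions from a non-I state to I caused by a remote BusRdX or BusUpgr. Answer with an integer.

invalidations = 0

[1] P0: store L1 := 99 | P0:M(99), P1:I | bus: BusRdX
[2] P0: store L1 := 50 | P0:M(50), P1:I | bus: none
[3] P0: load  L1 | P0:M(50), P1:I | bus: none
[4] P0: store L1 := 2 | P0:M(2), P1:I | bus: none
[5] P1: store L1 := 17 | P0:I, P1:M(17) | bus: BusRdX,Flush
[6] P0: load  L0 | P0:S(20), P1:I | bus: BusRd
[7] P1: load  L0 | P0:S(20), P1:S(20) | bus: BusRd
[8] P1: store L0 := 83 | P0:I, P1:M(83) | bus: BusRdX
[9] P0: load  L1 | P0:S(17), P1:S(17) | bus: BusRd,Flush
[10] P1: load  L0 | P0:I, P1:M(83) | bus: none
[11] P0: load  L0 | P0:S(83), P1:S(83) | bus: BusRd,Flush
[12] P1: load  L0 | P0:S(83), P1:S(83) | bus: none
[13] P1: load  L1 | P0:S(17), P1:S(17) | bus: none
[14] P1: load  L1 | P0:S(17), P1:S(17) | bus: none
[15] P1: load  L1 | P0:S(17), P1:S(17) | bus: none
[16] P0: load  L1 | P0:S(17), P1:S(17) | bus: none
[17] P0: load  L1 | P0:S(17), P1:S(17) | bus: none
[18] P1: load  L1 | P0:S(17), P1:S(17) | bus: none
[19] P1: store L1 := 24 | P0:I, P1:M(24) | bus: BusRdX
[20] P1: load  L1 | P0:I, P1:M(24) | bus: none
[21] P1: store L1 := 84 | P0:I, P1:M(84) | bus: none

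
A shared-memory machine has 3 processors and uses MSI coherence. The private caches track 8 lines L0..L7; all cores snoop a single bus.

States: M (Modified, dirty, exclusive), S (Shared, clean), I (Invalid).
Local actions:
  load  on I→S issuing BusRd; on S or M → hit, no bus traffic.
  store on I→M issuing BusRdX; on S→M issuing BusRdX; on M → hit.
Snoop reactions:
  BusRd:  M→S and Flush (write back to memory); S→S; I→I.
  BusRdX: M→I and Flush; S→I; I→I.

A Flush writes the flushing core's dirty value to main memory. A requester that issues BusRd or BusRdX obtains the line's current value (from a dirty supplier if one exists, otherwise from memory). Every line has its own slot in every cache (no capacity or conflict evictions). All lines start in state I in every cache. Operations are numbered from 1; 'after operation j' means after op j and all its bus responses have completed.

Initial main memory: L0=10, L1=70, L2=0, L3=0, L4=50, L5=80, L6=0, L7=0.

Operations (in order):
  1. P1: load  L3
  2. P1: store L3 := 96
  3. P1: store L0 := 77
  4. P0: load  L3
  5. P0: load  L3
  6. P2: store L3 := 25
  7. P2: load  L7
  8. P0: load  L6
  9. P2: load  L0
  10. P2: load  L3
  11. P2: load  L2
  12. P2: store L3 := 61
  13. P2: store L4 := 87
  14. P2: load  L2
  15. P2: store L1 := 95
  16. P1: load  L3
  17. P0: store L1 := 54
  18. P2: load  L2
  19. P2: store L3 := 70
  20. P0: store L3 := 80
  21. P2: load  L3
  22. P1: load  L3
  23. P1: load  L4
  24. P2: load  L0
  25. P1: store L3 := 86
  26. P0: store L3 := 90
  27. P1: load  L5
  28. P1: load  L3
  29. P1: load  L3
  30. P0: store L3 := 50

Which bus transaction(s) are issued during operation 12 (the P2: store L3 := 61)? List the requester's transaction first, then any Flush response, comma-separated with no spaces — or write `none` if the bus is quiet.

1. P1: load  L3  bus=[BusRd]  L3: P0=I P1=S P2=I  mem[L3]=0
2. P1: store L3 := 96  bus=[BusRdX]  L3: P0=I P1=M P2=I  mem[L3]=0
3. P1: store L0 := 77  bus=[BusRdX]  L0: P0=I P1=M P2=I  mem[L0]=10
4. P0: load  L3  bus=[BusRd,Flush]  L3: P0=S P1=S P2=I  mem[L3]=96
5. P0: load  L3  bus=[-]  L3: P0=S P1=S P2=I  mem[L3]=96
6. P2: store L3 := 25  bus=[BusRdX]  L3: P0=I P1=I P2=M  mem[L3]=96
7. P2: load  L7  bus=[BusRd]  L7: P0=I P1=I P2=S  mem[L7]=0
8. P0: load  L6  bus=[BusRd]  L6: P0=S P1=I P2=I  mem[L6]=0
9. P2: load  L0  bus=[BusRd,Flush]  L0: P0=I P1=S P2=S  mem[L0]=77
10. P2: load  L3  bus=[-]  L3: P0=I P1=I P2=M  mem[L3]=96
11. P2: load  L2  bus=[BusRd]  L2: P0=I P1=I P2=S  mem[L2]=0
12. P2: store L3 := 61  bus=[-]  L3: P0=I P1=I P2=M  mem[L3]=96
13. P2: store L4 := 87  bus=[BusRdX]  L4: P0=I P1=I P2=M  mem[L4]=50
14. P2: load  L2  bus=[-]  L2: P0=I P1=I P2=S  mem[L2]=0
15. P2: store L1 := 95  bus=[BusRdX]  L1: P0=I P1=I P2=M  mem[L1]=70
16. P1: load  L3  bus=[BusRd,Flush]  L3: P0=I P1=S P2=S  mem[L3]=61
17. P0: store L1 := 54  bus=[BusRdX,Flush]  L1: P0=M P1=I P2=I  mem[L1]=95
18. P2: load  L2  bus=[-]  L2: P0=I P1=I P2=S  mem[L2]=0
19. P2: store L3 := 70  bus=[BusRdX]  L3: P0=I P1=I P2=M  mem[L3]=61
20. P0: store L3 := 80  bus=[BusRdX,Flush]  L3: P0=M P1=I P2=I  mem[L3]=70
21. P2: load  L3  bus=[BusRd,Flush]  L3: P0=S P1=I P2=S  mem[L3]=80
22. P1: load  L3  bus=[BusRd]  L3: P0=S P1=S P2=S  mem[L3]=80
23. P1: load  L4  bus=[BusRd,Flush]  L4: P0=I P1=S P2=S  mem[L4]=87
24. P2: load  L0  bus=[-]  L0: P0=I P1=S P2=S  mem[L0]=77
25. P1: store L3 := 86  bus=[BusRdX]  L3: P0=I P1=M P2=I  mem[L3]=80
26. P0: store L3 := 90  bus=[BusRdX,Flush]  L3: P0=M P1=I P2=I  mem[L3]=86
27. P1: load  L5  bus=[BusRd]  L5: P0=I P1=S P2=I  mem[L5]=80
28. P1: load  L3  bus=[BusRd,Flush]  L3: P0=S P1=S P2=I  mem[L3]=90
29. P1: load  L3  bus=[-]  L3: P0=S P1=S P2=I  mem[L3]=90
30. P0: store L3 := 50  bus=[BusRdX]  L3: P0=M P1=I P2=I  mem[L3]=90

bus = none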